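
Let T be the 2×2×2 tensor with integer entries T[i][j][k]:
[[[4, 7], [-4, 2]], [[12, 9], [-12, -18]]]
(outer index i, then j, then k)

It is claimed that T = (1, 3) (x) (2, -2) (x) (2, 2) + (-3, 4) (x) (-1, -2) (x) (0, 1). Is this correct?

No

Reconstruct entry (1,0,1) from the claimed factors: Σₗ aₗ[1]bₗ[0]cₗ[1] = (3)·(2)·(2) + (4)·(-1)·(1) = 8, but T[1,0,1] = 9. The claim is false.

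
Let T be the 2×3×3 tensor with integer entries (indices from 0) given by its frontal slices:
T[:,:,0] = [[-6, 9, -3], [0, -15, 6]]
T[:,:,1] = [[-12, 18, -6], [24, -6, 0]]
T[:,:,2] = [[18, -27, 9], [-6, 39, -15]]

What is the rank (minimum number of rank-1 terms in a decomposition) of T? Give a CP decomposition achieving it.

rank(T) = 2

Lower bound: the mode-2 unfolding of T (rows indexed by j, columns by (i,k) = (0,0), (0,1), (0,2), (1,0), (1,1), (1,2)) is [[-6, -12, 18, 0, 24, -6], [9, 18, -27, -15, -6, 39], [-3, -6, 9, 6, 0, -15]].
There the 2×2 minor on rows j ∈ {0, 1}, columns (i,k) ∈ {(0,0), (1,0)} is det [[-6, 0], [9, -15]] = 90 ≠ 0, so this unfolding has rank ≥ 2; CP rank is at least every unfolding rank, so rank(T) ≥ 2. (This is only a lower bound: in general the CP rank may exceed every unfolding rank, so we still need to exhibit 2 rank-1 terms summing to T.)
Upper bound — finding two terms. Write S_k = T[:,:,k] for the frontal slices: S₀ = [[-6, 9, -3], [0, -15, 6]], S₁ = [[-12, 18, -6], [24, -6, 0]], S₂ = [[18, -27, 9], [-6, 39, -15]].
If T = a₁ ⊗ b₁ ⊗ c₁ + a₂ ⊗ b₂ ⊗ c₂ then each S_k = c₁[k]·a₁b₁ᵀ + c₂[k]·a₂b₂ᵀ. S₀ and S₁ are linearly independent, so a₁b₁ᵀ and a₂b₂ᵀ must span the same plane of matrices: they are the rank-1 matrices of the form x·S₀ + y·S₁.
The 2×2 minor of x·S₀ + y·S₁ on rows {0,1}, columns {0,1} is 90·x² − 360·y² = 90·(x − 2·y)(x + 2·y), vanishing at (x:y) = (2:1) and (2:-1).
M₁ = 2·S₀ + S₁ = [[-24, 36, -12], [24, -36, 12]] = (-12)·(1, -1)(2, -3, 1)ᵀ and M₂ = 2·S₀ − S₁ = [[0, 0, 0], [-24, -24, 12]] = (-12)·(0, 1)(2, 2, -1)ᵀ, so take a₁ = (1, -1), b₁ = (2, -3, 1), a₂ = (0, 1), b₂ = (2, 2, -1).
Each slice is an integer combination of E₁ = a₁b₁ᵀ and E₂ = a₂b₂ᵀ: S₀ = −3·E₁ − 3·E₂, S₁ = −6·E₁ + 6·E₂, S₂ = 9·E₁ + 6·E₂; reading off coefficients, c₁ = (-3, -6, 9) and c₂ = (-3, 6, 6).
Hence T = (1, -1) ⊗ (2, -3, 1) ⊗ (-3, -6, 9) + (0, 1) ⊗ (2, 2, -1) ⊗ (-3, 6, 6), so rank(T) ≤ 2.
These bounds meet, so rank(T) = 2.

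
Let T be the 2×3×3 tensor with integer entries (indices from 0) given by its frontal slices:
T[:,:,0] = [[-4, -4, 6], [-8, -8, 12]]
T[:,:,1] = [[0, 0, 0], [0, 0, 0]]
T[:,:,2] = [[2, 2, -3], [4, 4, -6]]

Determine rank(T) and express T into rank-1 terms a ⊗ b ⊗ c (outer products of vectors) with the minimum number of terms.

rank(T) = 1

Lower bound: T ≠ 0 (e.g. T[0,0,0] = -4), so rank(T) ≥ 1.
Upper bound: if T = a ⊗ b ⊗ c then every fibre of T is a multiple of the corresponding factor, so read the factors off the fibres through the nonzero entry T[0,0,0] = -4.
The mode-1 fibre T[:,0,0] = [-4, -8] gives a = [1, 2] (primitive direction); the mode-2 fibre T[0,:,0] = [-4, -4, 6] gives b = [2, 2, -3]; then c[k] = T[0,0,k] / (a[0]·b[0]) = [-4, 0, 2] / 2 = [-2, 0, 1].
Expanding [1, 2] ⊗ [2, 2, -3] ⊗ [-2, 0, 1] reproduces all 18 entries of T, so T = [1, 2] ⊗ [2, 2, -3] ⊗ [-2, 0, 1] and rank(T) ≤ 1.
These bounds meet, so rank(T) = 1.
Check entry T[0,0,1] = 0: (1)·(2)·(0) = 0.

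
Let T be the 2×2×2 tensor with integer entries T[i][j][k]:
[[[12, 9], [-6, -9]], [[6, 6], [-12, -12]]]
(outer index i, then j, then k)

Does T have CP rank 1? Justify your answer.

No

The mode-2 unfolding of T (rows indexed by j, columns by (i,k) = (0,0), (0,1), (1,0), (1,1)) is [[12, 9, 6, 6], [-6, -9, -12, -12]].
There the 2×2 minor on rows j ∈ {0, 1}, columns (i,k) ∈ {(0,0), (0,1)} is det [[12, 9], [-6, -9]] = -54 ≠ 0, so this unfolding has rank ≥ 2; CP rank is at least every unfolding rank, so rank(T) ≥ 2.
In particular rank(T) ≥ 2 > 1, so T is not rank-1.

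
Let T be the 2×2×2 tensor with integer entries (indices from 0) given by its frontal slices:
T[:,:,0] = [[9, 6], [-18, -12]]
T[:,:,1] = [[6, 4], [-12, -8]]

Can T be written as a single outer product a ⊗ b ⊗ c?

If T = a ⊗ b ⊗ c then every fibre of T is a multiple of the corresponding factor, so read the factors off the fibres through the nonzero entry T[0,0,0] = 9.
The mode-1 fibre T[:,0,0] = [9, -18] gives a = [1, -2] (primitive direction); the mode-2 fibre T[0,:,0] = [9, 6] gives b = [3, 2]; then c[k] = T[0,0,k] / (a[0]·b[0]) = [9, 6] / 3 = [3, 2].
Expanding [1, -2] ⊗ [3, 2] ⊗ [3, 2] reproduces all 8 entries of T, so T = [1, -2] ⊗ [3, 2] ⊗ [3, 2] and rank(T) ≤ 1.
Equivalently every frontal slice T[:,:,k] is c[k] times the rank-1 matrix [1, -2] ⊗ [3, 2]. So T has rank 1 (it is nonzero).

Yes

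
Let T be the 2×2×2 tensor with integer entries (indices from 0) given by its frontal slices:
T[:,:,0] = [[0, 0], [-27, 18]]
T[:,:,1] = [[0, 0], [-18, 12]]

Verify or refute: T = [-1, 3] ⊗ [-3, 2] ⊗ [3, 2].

No

Reconstruct entry (0,0,0) from the claimed factors: Σₗ aₗ[0]bₗ[0]cₗ[0] = (-1)·(-3)·(3) = 9, but T[0,0,0] = 0. The claim is false.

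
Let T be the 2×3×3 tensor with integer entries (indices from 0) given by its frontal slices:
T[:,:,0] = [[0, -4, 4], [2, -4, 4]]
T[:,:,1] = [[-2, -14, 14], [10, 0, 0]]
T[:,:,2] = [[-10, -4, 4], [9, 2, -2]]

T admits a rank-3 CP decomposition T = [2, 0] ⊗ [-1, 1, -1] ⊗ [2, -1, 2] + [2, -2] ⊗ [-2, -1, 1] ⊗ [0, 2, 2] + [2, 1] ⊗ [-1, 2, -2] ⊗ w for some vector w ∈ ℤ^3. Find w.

Subtract the known terms from T to get the rank-1 residual R = [2, 1] ⊗ [-1, 2, -2] ⊗ w, so R[i,j,k] = a[i]·b[j]·w[k]. Pick indices with nonzero a[0]·b[0] = (2)·(-1) = -2. Only the fibre through (0,0,·) is needed: R[0,0,:] = T[0,0,:] − Σₗ aₗ[0]bₗ[0]cₗ = [0, -2, -10] − (2)·(-1)·[2, -1, 2] − (2)·(-2)·[0, 2, 2] = [4, 4, 2]. Then w[k] = R[0,0,k] / -2 for each k, giving w = [4, 4, 2] / -2 = [-2, -2, -1].

w = [-2, -2, -1]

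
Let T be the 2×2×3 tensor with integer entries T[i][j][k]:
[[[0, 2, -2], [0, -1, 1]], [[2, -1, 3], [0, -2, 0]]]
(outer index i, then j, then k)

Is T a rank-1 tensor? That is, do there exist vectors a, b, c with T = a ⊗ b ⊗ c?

No

The mode-3 unfolding of T (rows indexed by k, columns by (i,j) = (0,0), (0,1), (1,0), (1,1)) is [[0, 0, 2, 0], [2, -1, -1, -2], [-2, 1, 3, 0]].
There the 3×3 minor on rows k ∈ {0, 1, 2}, columns (i,j) ∈ {(0,0), (1,0), (1,1)} is det [[0, 2, 0], [2, -1, -2], [-2, 3, 0]] = 8 ≠ 0, so this unfolding has rank ≥ 3; CP rank is at least every unfolding rank, so rank(T) ≥ 3.
In particular rank(T) ≥ 3 > 1, so T is not rank-1.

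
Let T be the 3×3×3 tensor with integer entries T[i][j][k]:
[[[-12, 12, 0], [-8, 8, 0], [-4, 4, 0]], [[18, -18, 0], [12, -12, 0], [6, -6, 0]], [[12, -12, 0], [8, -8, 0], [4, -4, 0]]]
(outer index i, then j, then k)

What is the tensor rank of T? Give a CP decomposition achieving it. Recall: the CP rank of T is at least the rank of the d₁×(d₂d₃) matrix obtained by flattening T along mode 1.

Lower bound: T ≠ 0 (e.g. T[0,0,0] = -12), so rank(T) ≥ 1.
Upper bound: if T = a ⊗ b ⊗ c then every fibre of T is a multiple of the corresponding factor, so read the factors off the fibres through the nonzero entry T[0,0,0] = -12.
The mode-1 fibre T[:,0,0] = [-12, 18, 12] gives a = [2, -3, -2] (primitive direction); the mode-2 fibre T[0,:,0] = [-12, -8, -4] gives b = [3, 2, 1]; then c[k] = T[0,0,k] / (a[0]·b[0]) = [-12, 12, 0] / 6 = [-2, 2, 0].
Expanding [2, -3, -2] ⊗ [3, 2, 1] ⊗ [-2, 2, 0] reproduces all 27 entries of T, so T = [2, -3, -2] ⊗ [3, 2, 1] ⊗ [-2, 2, 0] and rank(T) ≤ 1.
These bounds meet, so rank(T) = 1.
Check entry T[2,2,2] = 0: (-2)·(1)·(0) = 0.

rank(T) = 1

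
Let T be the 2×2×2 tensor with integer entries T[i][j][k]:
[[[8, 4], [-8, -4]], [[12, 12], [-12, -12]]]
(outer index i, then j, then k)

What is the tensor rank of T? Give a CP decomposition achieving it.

rank(T) = 2

Lower bound: the mode-1 unfolding of T (rows indexed by i, columns by (j,k) = (0,0), (0,1), (1,0), (1,1)) is [[8, 4, -8, -4], [12, 12, -12, -12]].
There the 2×2 minor on rows i ∈ {0, 1}, columns (j,k) ∈ {(0,0), (0,1)} is det [[8, 4], [12, 12]] = 48 ≠ 0, so this unfolding has rank ≥ 2; CP rank is at least every unfolding rank, so rank(T) ≥ 2. (Flattening ranks never certify an upper bound on CP rank; for that we must actually write T with 2 rank-1 terms.)
Upper bound — finding two terms. Every mode-2 slice of T is a multiple of one matrix: T[:,j,:] = b[j]·M with b = [1, -1] and M = [[8, 4], [12, 12]] (rows indexed by i, columns by k). So it suffices to write M as a sum of two rank-1 matrices.
Splitting M by its rows (i = 0, 1), M = [1, 0][8, 4]ᵀ + [0, 1][12, 12]ᵀ.
Hence T = [1, 0] ⊗ [1, -1] ⊗ [8, 4] + [0, 1] ⊗ [1, -1] ⊗ [12, 12], so rank(T) ≤ 2.
These bounds meet, so rank(T) = 2.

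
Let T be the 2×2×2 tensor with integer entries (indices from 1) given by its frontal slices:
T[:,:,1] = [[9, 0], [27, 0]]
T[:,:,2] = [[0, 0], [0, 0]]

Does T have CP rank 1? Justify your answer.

The mode-1 fibre T[:,1,1] = [9, 27] gives a = [1, 3] (primitive direction); the mode-2 fibre T[1,:,1] = [9, 0] gives b = [1, 0]; then c[k] = T[1,1,k] / (a[1]·b[1]) = [9, 0] / 1 = [9, 0].
Expanding [1, 3] ⊗ [1, 0] ⊗ [9, 0] reproduces all 8 entries of T, so T = [1, 3] ⊗ [1, 0] ⊗ [9, 0] and rank(T) ≤ 1.
Equivalently every frontal slice T[:,:,k] is c[k] times the rank-1 matrix [1, 3] ⊗ [1, 0]. So T has rank 1 (it is nonzero).

Yes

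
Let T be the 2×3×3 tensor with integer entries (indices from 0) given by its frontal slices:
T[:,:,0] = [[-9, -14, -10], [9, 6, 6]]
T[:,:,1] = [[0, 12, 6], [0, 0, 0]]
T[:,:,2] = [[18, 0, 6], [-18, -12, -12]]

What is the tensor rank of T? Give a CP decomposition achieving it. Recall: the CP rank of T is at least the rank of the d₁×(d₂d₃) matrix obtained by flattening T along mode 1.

Lower bound: the mode-3 unfolding of T (rows indexed by k, columns by (i,j) = (0,0), (0,1), (0,2), (1,0), (1,1), (1,2)) is [[-9, -14, -10, 9, 6, 6], [0, 12, 6, 0, 0, 0], [18, 0, 6, -18, -12, -12]].
There the 2×2 minor on rows k ∈ {0, 1}, columns (i,j) ∈ {(0,0), (0,1)} is det [[-9, -14], [0, 12]] = -108 ≠ 0, so this unfolding has rank ≥ 2; CP rank is at least every unfolding rank, so rank(T) ≥ 2. (This is only a lower bound: in general the CP rank may exceed every unfolding rank, so we still need to exhibit 2 rank-1 terms summing to T.)
Upper bound — finding two terms. Write S_k = T[:,:,k] for the frontal slices: S₀ = [[-9, -14, -10], [9, 6, 6]], S₁ = [[0, 12, 6], [0, 0, 0]], S₂ = [[18, 0, 6], [-18, -12, -12]].
If T = a₁ ⊗ b₁ ⊗ c₁ + a₂ ⊗ b₂ ⊗ c₂ then each S_k = c₁[k]·a₁b₁ᵀ + c₂[k]·a₂b₂ᵀ. S₀ and S₁ are linearly independent, so a₁b₁ᵀ and a₂b₂ᵀ must span the same plane of matrices: they are the rank-1 matrices of the form x·S₀ + y·S₁.
The 2×2 minor of x·S₀ + y·S₁ on rows {0,1}, columns {0,1} is 72·x² − 108·xy = 36·(2·x − 3·y)(x), vanishing at (x:y) = (3:2) and (0:1).
M₁ = 3·S₀ + 2·S₁ = [[-27, -18, -18], [27, 18, 18]] = (-9)·[1, -1][3, 2, 2]ᵀ and M₂ = S₁ = [[0, 12, 6], [0, 0, 0]] = 6·[1, 0][0, 2, 1]ᵀ, so take a₁ = [1, -1], b₁ = [3, 2, 2], a₂ = [1, 0], b₂ = [0, 2, 1].
Each slice is an integer combination of E₁ = a₁b₁ᵀ and E₂ = a₂b₂ᵀ: S₀ = −3·E₁ − 4·E₂, S₁ = 6·E₂, S₂ = 6·E₁ − 6·E₂; reading off coefficients, c₁ = [-3, 0, 6] and c₂ = [-4, 6, -6].
Hence T = [1, -1] ⊗ [3, 2, 2] ⊗ [-3, 0, 6] + [1, 0] ⊗ [0, 2, 1] ⊗ [-4, 6, -6], so rank(T) ≤ 2.
These bounds meet, so rank(T) = 2.

rank(T) = 2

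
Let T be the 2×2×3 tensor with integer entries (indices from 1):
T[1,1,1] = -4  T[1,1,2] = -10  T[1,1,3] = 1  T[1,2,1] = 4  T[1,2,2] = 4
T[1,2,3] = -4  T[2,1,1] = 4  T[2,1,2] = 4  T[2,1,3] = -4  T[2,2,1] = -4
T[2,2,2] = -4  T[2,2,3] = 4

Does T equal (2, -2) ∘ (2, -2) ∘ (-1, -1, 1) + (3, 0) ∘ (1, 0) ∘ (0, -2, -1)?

Yes

Reconstruct entrywise from the claimed factors. For example, T[2,1,3] = -4 and Σₗ aₗ[2]bₗ[1]cₗ[3] = (-2)·(2)·(1) + (0)·(1)·(-1) = -4; checking all 12 entries, every one matches. The claim holds.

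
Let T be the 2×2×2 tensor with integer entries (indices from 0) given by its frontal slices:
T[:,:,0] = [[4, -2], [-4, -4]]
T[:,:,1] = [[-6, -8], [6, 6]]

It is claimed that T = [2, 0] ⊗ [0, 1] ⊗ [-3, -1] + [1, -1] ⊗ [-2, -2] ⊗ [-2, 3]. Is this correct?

Yes

Reconstruct entrywise from the claimed factors. For example, T[0,0,1] = -6 and Σₗ aₗ[0]bₗ[0]cₗ[1] = (2)·(0)·(-1) + (1)·(-2)·(3) = -6; checking all 8 entries, every one matches. The claim holds.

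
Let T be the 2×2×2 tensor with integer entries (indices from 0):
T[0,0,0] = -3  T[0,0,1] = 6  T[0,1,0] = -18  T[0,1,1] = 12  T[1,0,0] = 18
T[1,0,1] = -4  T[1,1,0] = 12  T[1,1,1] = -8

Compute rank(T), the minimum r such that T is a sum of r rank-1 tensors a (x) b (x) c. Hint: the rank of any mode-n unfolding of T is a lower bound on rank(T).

Lower bound: the mode-1 unfolding of T (rows indexed by i, columns by (j,k) = (0,0), (0,1), (1,0), (1,1)) is [[-3, 6, -18, 12], [18, -4, 12, -8]].
There the 2×2 minor on rows i ∈ {0, 1}, columns (j,k) ∈ {(0,0), (0,1)} is det [[-3, 6], [18, -4]] = -96 ≠ 0, so this unfolding has rank ≥ 2; CP rank is at least every unfolding rank, so rank(T) ≥ 2. (Unfolding ranks only ever bound the CP rank from below — rank(T) can be strictly larger than all of them — so the matching upper bound has to come from an explicit 2-term decomposition.)
Upper bound — finding two terms. Write S_k = T[:,:,k] for the frontal slices: S₀ = [[-3, -18], [18, 12]], S₁ = [[6, 12], [-4, -8]].
If T = a₁ (x) b₁ (x) c₁ + a₂ (x) b₂ (x) c₂ then each S_k = c₁[k]·a₁b₁ᵀ + c₂[k]·a₂b₂ᵀ. S₀ and S₁ are linearly independent, so a₁b₁ᵀ and a₂b₂ᵀ must span the same plane of matrices: they are the rank-1 matrices of the form x·S₀ + y·S₁.
det(x·S₀ + y·S₁) is 288·x² − 192·xy = 96·(3·x − 2·y)(x), vanishing at (x:y) = (2:3) and (0:1).
M₁ = 2·S₀ + 3·S₁ = [[12, 0], [24, 0]] = 12·[1, 2][1, 0]ᵀ and M₂ = S₁ = [[6, 12], [-4, -8]] = 2·[3, -2][1, 2]ᵀ, so take a₁ = [1, 2], b₁ = [1, 0], a₂ = [3, -2], b₂ = [1, 2].
Each slice is an integer combination of E₁ = a₁b₁ᵀ and E₂ = a₂b₂ᵀ: S₀ = 6·E₁ − 3·E₂, S₁ = 2·E₂; reading off coefficients, c₁ = [6, 0] and c₂ = [-3, 2].
Hence T = [1, 2] (x) [1, 0] (x) [6, 0] + [3, -2] (x) [1, 2] (x) [-3, 2], so rank(T) ≤ 2.
These bounds meet, so rank(T) = 2.

2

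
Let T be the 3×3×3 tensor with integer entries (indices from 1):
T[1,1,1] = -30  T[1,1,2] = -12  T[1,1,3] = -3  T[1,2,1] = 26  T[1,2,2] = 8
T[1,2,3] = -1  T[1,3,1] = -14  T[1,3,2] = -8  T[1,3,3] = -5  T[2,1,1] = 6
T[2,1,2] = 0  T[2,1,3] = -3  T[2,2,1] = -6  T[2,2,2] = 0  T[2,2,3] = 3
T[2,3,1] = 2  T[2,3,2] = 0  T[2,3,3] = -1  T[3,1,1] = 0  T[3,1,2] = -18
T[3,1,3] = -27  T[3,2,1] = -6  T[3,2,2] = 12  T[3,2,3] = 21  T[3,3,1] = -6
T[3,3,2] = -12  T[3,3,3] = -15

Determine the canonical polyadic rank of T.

2

Lower bound: the mode-1 unfolding of T (rows indexed by i, columns by (j,k) = (1,1), (1,2), (1,3), (2,1), (2,2), (2,3), (3,1), (3,2), (3,3)) is [[-30, -12, -3, 26, 8, -1, -14, -8, -5], [6, 0, -3, -6, 0, 3, 2, 0, -1], [0, -18, -27, -6, 12, 21, -6, -12, -15]].
There the 2×2 minor on rows i ∈ {1, 2}, columns (j,k) ∈ {(1,1), (1,2)} is det [[-30, -12], [6, 0]] = 72 ≠ 0, so this unfolding has rank ≥ 2; CP rank is at least every unfolding rank, so rank(T) ≥ 2. (This is only a lower bound: in general the CP rank may exceed every unfolding rank, so we still need to exhibit 2 rank-1 terms summing to T.)
Upper bound — finding two terms. Write S_k = T[:,:,k] for the frontal slices: S₁ = [[-30, 26, -14], [6, -6, 2], [0, -6, -6]], S₂ = [[-12, 8, -8], [0, 0, 0], [-18, 12, -12]], S₃ = [[-3, -1, -5], [-3, 3, -1], [-27, 21, -15]].
If T = a₁ ∘ b₁ ∘ c₁ + a₂ ∘ b₂ ∘ c₂ then each S_k = c₁[k]·a₁b₁ᵀ + c₂[k]·a₂b₂ᵀ. S₁ and S₂ are linearly independent, so a₁b₁ᵀ and a₂b₂ᵀ must span the same plane of matrices: they are the rank-1 matrices of the form x·S₁ + y·S₂.
The 2×2 minor of x·S₁ + y·S₂ on rows {1,2}, columns {1,2} is 24·x² + 24·xy = 24·(x + y)(x), vanishing at (x:y) = (1:-1) and (0:1).
M₁ = S₁ − S₂ = [[-18, 18, -6], [6, -6, 2], [18, -18, 6]] = (-2)·[3, -1, -3][3, -3, 1]ᵀ and M₂ = S₂ = [[-12, 8, -8], [0, 0, 0], [-18, 12, -12]] = (-2)·[2, 0, 3][3, -2, 2]ᵀ, so take a₁ = [3, -1, -3], b₁ = [3, -3, 1], a₂ = [2, 0, 3], b₂ = [3, -2, 2].
Each slice is an integer combination of E₁ = a₁b₁ᵀ and E₂ = a₂b₂ᵀ: S₁ = −2·E₁ − 2·E₂, S₂ = −2·E₂, S₃ = E₁ − 2·E₂; reading off coefficients, c₁ = [-2, 0, 1] and c₂ = [-2, -2, -2].
Hence T = [3, -1, -3] ∘ [3, -3, 1] ∘ [-2, 0, 1] + [2, 0, 3] ∘ [3, -2, 2] ∘ [-2, -2, -2], so rank(T) ≤ 2.
These bounds meet, so rank(T) = 2.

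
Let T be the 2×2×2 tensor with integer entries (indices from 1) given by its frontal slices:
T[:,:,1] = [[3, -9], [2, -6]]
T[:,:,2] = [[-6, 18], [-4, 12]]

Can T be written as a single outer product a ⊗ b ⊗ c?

Yes

The mode-1 fibre T[:,1,1] = [3, 2] gives a = [3, 2] (primitive direction); the mode-2 fibre T[1,:,1] = [3, -9] gives b = [1, -3]; then c[k] = T[1,1,k] / (a[1]·b[1]) = [3, -6] / 3 = [1, -2].
Expanding [3, 2] ⊗ [1, -3] ⊗ [1, -2] reproduces all 8 entries of T, so T = [3, 2] ⊗ [1, -3] ⊗ [1, -2] and rank(T) ≤ 1.
Equivalently every frontal slice T[:,:,k] is c[k] times the rank-1 matrix [3, 2] ⊗ [1, -3]. So T has rank 1 (it is nonzero).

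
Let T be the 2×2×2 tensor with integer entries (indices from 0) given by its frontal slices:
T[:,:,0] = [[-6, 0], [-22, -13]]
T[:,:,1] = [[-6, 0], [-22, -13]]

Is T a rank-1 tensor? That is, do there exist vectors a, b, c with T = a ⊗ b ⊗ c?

No

The mode-1 unfolding of T (rows indexed by i, columns by (j,k) = (0,0), (0,1), (1,0), (1,1)) is [[-6, -6, 0, 0], [-22, -22, -13, -13]].
There the 2×2 minor on rows i ∈ {0, 1}, columns (j,k) ∈ {(0,0), (1,0)} is det [[-6, 0], [-22, -13]] = 78 ≠ 0, so this unfolding has rank ≥ 2; CP rank is at least every unfolding rank, so rank(T) ≥ 2.
In particular rank(T) ≥ 2 > 1, so T is not rank-1.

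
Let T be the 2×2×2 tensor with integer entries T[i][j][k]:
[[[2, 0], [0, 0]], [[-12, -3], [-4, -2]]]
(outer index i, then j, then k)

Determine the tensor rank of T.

Lower bound: the mode-1 unfolding of T (rows indexed by i, columns by (j,k) = (0,0), (0,1), (1,0), (1,1)) is [[2, 0, 0, 0], [-12, -3, -4, -2]].
There the 2×2 minor on rows i ∈ {0, 1}, columns (j,k) ∈ {(0,0), (0,1)} is det [[2, 0], [-12, -3]] = -6 ≠ 0, so this unfolding has rank ≥ 2; CP rank is at least every unfolding rank, so rank(T) ≥ 2. (Flattening ranks never certify an upper bound on CP rank; for that we must actually write T with 2 rank-1 terms.)
Upper bound — finding two terms. Write S_k = T[:,:,k] for the frontal slices: S₀ = [[2, 0], [-12, -4]], S₁ = [[0, 0], [-3, -2]].
If T = a₁ ⊗ b₁ ⊗ c₁ + a₂ ⊗ b₂ ⊗ c₂ then each S_k = c₁[k]·a₁b₁ᵀ + c₂[k]·a₂b₂ᵀ. S₀ and S₁ are linearly independent, so a₁b₁ᵀ and a₂b₂ᵀ must span the same plane of matrices: they are the rank-1 matrices of the form x·S₀ + y·S₁.
det(x·S₀ + y·S₁) is −8·x² − 4·xy = (-4)·(2·x + y)(x), vanishing at (x:y) = (1:-2) and (0:1).
M₁ = S₀ − 2·S₁ = [[2, 0], [-6, 0]] = 2·(1, -3)(1, 0)ᵀ and M₂ = S₁ = [[0, 0], [-3, -2]] = −(0, 1)(3, 2)ᵀ, so take a₁ = (1, -3), b₁ = (1, 0), a₂ = (0, 1), b₂ = (3, 2).
Each slice is an integer combination of E₁ = a₁b₁ᵀ and E₂ = a₂b₂ᵀ: S₀ = 2·E₁ − 2·E₂, S₁ = −E₂; reading off coefficients, c₁ = (2, 0) and c₂ = (-2, -1).
Hence T = (1, -3) ⊗ (1, 0) ⊗ (2, 0) + (0, 1) ⊗ (3, 2) ⊗ (-2, -1), so rank(T) ≤ 2.
These bounds meet, so rank(T) = 2.
Check entry T[0,0,1] = 0: (1)·(1)·(0) + (0)·(3)·(-1) = 0.

2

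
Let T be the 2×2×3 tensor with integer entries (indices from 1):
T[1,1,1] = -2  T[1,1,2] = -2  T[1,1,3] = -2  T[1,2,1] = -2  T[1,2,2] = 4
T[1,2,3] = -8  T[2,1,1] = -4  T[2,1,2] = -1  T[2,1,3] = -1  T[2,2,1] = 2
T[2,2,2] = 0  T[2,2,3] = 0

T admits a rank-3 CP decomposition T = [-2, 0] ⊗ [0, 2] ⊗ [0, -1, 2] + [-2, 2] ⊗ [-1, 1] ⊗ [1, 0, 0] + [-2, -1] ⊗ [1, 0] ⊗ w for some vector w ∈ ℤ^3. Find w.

w = [2, 1, 1]

Subtract the known terms from T to get the rank-1 residual R = [-2, -1] ⊗ [1, 0] ⊗ w, so R[i,j,k] = a[i]·b[j]·w[k]. Pick indices with nonzero a[1]·b[1] = (-2)·(1) = -2. Only the fibre through (1,1,·) is needed: R[1,1,:] = T[1,1,:] − Σₗ aₗ[1]bₗ[1]cₗ = [-2, -2, -2] − (-2)·(0)·[0, -1, 2] − (-2)·(-1)·[1, 0, 0] = [-4, -2, -2]. Then w[k] = R[1,1,k] / -2 for each k, giving w = [-4, -2, -2] / -2 = [2, 1, 1].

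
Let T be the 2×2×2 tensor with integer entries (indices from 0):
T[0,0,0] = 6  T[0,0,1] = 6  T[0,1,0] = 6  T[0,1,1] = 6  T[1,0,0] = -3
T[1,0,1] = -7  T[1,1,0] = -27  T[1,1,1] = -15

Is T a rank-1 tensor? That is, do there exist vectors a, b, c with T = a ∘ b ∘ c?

The mode-1 unfolding of T (rows indexed by i, columns by (j,k) = (0,0), (0,1), (1,0), (1,1)) is [[6, 6, 6, 6], [-3, -7, -27, -15]].
There the 2×2 minor on rows i ∈ {0, 1}, columns (j,k) ∈ {(0,0), (0,1)} is det [[6, 6], [-3, -7]] = -24 ≠ 0, so this unfolding has rank ≥ 2; CP rank is at least every unfolding rank, so rank(T) ≥ 2.
In particular rank(T) ≥ 2 > 1, so T is not rank-1.

No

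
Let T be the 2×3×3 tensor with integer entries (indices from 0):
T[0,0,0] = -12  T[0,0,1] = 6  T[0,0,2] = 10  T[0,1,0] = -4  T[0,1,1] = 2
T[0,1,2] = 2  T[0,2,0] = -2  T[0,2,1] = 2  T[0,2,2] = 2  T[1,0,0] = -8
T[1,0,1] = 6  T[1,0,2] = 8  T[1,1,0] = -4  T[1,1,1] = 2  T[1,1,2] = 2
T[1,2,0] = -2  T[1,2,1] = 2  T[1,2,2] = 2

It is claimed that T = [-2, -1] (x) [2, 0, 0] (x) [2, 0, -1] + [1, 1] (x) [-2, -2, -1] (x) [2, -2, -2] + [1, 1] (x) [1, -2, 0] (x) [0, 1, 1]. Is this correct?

Reconstruct entry (0,0,1) from the claimed factors: Σₗ aₗ[0]bₗ[0]cₗ[1] = (-2)·(2)·(0) + (1)·(-2)·(-2) + (1)·(1)·(1) = 5, but T[0,0,1] = 6. The claim is false.

No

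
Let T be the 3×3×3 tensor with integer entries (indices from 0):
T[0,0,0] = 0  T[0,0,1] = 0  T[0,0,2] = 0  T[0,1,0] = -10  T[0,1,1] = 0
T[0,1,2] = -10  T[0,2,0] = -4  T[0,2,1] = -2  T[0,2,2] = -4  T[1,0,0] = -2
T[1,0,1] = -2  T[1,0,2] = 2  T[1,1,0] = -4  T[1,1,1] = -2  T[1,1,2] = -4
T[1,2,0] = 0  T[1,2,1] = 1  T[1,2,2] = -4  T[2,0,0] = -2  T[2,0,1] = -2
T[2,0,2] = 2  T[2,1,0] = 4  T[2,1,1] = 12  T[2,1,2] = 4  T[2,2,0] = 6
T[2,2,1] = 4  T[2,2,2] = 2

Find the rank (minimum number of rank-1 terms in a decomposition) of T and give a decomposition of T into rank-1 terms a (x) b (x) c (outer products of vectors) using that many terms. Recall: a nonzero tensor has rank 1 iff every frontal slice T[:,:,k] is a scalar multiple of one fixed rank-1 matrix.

rank(T) = 3

Lower bound: the mode-3 unfolding of T (rows indexed by k, columns by (i,j) = (0,0), (0,1), (0,2), (1,0), (1,1), (1,2), (2,0), (2,1), (2,2)) is [[0, -10, -4, -2, -4, 0, -2, 4, 6], [0, 0, -2, -2, -2, 1, -2, 12, 4], [0, -10, -4, 2, -4, -4, 2, 4, 2]].
There the 3×3 minor on rows k ∈ {0, 1, 2}, columns (i,j) ∈ {(0,1), (0,2), (1,0)} is det [[-10, -4, -2], [0, -2, -2], [-10, -4, 2]] = 80 ≠ 0, so this unfolding has rank ≥ 3; CP rank is at least every unfolding rank, so rank(T) ≥ 3. (Flattening ranks never certify an upper bound on CP rank; for that we must actually write T with 3 rank-1 terms.)
Upper bound: T is a sum of 3 rank-1 terms, T = [0, 1, 1] (x) [1, 0, -1] (x) [-2, -2, 2] + [1, 0, 2] (x) [0, 1, 0] (x) [-2, 4, -2] + [2, 1, -2] (x) [0, 2, 1] (x) [-2, -1, -2] (one valid choice — decompositions are not unique — normalised so each a, b is primitive with positive first nonzero entry; check it by expanding all entries), so rank(T) ≤ 3.
These bounds meet, so rank(T) = 3.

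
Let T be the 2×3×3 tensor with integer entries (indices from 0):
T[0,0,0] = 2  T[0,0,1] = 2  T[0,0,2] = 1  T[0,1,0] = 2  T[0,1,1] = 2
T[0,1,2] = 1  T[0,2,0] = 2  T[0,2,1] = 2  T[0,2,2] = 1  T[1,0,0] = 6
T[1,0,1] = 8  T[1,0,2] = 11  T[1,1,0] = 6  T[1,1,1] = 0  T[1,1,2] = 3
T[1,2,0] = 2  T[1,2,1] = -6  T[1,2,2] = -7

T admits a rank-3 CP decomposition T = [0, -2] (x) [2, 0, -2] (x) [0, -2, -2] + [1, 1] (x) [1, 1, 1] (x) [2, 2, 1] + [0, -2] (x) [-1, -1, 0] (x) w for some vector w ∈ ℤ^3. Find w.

Subtract the known terms from T to get the rank-1 residual R = [0, -2] (x) [-1, -1, 0] (x) w, so R[i,j,k] = a[i]·b[j]·w[k]. Pick indices with nonzero a[1]·b[0] = (-2)·(-1) = 2. Only the fibre through (1,0,·) is needed: R[1,0,:] = T[1,0,:] − Σₗ aₗ[1]bₗ[0]cₗ = [6, 8, 11] − (-2)·(2)·[0, -2, -2] − (1)·(1)·[2, 2, 1] = [4, -2, 2]. Then w[k] = R[1,0,k] / 2 for each k, giving w = [4, -2, 2] / 2 = [2, -1, 1].

w = [2, -1, 1]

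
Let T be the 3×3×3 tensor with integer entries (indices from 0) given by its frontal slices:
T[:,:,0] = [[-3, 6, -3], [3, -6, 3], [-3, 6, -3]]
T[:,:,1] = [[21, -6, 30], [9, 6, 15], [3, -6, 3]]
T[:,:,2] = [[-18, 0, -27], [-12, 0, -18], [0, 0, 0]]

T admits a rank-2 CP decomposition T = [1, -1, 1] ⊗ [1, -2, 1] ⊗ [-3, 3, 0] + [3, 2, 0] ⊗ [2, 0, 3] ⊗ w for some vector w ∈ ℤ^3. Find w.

w = [0, 3, -3]

Subtract the known terms from T to get the rank-1 residual R = [3, 2, 0] ⊗ [2, 0, 3] ⊗ w, so R[i,j,k] = a[i]·b[j]·w[k]. Pick indices with nonzero a[0]·b[0] = (3)·(2) = 6. Only the fibre through (0,0,·) is needed: R[0,0,:] = T[0,0,:] − Σₗ aₗ[0]bₗ[0]cₗ = [-3, 21, -18] − (1)·(1)·[-3, 3, 0] = [0, 18, -18]. Then w[k] = R[0,0,k] / 6 for each k, giving w = [0, 18, -18] / 6 = [0, 3, -3].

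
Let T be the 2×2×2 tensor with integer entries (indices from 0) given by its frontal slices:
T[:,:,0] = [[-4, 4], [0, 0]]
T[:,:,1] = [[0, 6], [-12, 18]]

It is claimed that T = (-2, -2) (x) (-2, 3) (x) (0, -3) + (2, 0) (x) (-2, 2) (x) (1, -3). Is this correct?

Reconstruct entrywise from the claimed factors. For example, T[0,1,1] = 6 and Σₗ aₗ[0]bₗ[1]cₗ[1] = (-2)·(3)·(-3) + (2)·(2)·(-3) = 6; checking all 8 entries, every one matches. The claim holds.

Yes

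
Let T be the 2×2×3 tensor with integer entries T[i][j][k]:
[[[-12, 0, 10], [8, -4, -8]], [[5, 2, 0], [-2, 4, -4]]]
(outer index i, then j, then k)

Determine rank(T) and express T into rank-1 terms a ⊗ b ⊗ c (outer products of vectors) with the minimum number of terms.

rank(T) = 3

Lower bound: the mode-3 unfolding of T (rows indexed by k, columns by (i,j) = (0,0), (0,1), (1,0), (1,1)) is [[-12, 8, 5, -2], [0, -4, 2, 4], [10, -8, 0, -4]].
There the 3×3 minor on rows k ∈ {0, 1, 2}, columns (i,j) ∈ {(0,0), (0,1), (1,0)} is det [[-12, 8, 5], [0, -4, 2], [10, -8, 0]] = 168 ≠ 0, so this unfolding has rank ≥ 3; CP rank is at least every unfolding rank, so rank(T) ≥ 3. (Flattening ranks never certify an upper bound on CP rank; for that we must actually write T with 3 rank-1 terms.)
Upper bound: T is a sum of 3 rank-1 terms, T = (0, 1) ⊗ (1, -2) ⊗ (1, -2, 2) + (1, -1) ⊗ (1, 0) ⊗ (-4, -4, 2) + (1, 0) ⊗ (1, -1) ⊗ (-8, 4, 8) (one valid choice — decompositions are not unique — normalised so each a, b is primitive with positive first nonzero entry; check it by expanding all entries), so rank(T) ≤ 3.
These bounds meet, so rank(T) = 3.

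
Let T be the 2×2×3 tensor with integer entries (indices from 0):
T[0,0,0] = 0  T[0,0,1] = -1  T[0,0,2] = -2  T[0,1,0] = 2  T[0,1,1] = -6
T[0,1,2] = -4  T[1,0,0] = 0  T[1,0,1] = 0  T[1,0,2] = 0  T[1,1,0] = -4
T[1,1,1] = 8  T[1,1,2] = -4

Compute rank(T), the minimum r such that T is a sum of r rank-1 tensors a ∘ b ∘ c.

Lower bound: the mode-3 unfolding of T (rows indexed by k, columns by (i,j) = (0,0), (0,1), (1,0), (1,1)) is [[0, 2, 0, -4], [-1, -6, 0, 8], [-2, -4, 0, -4]].
There the 3×3 minor on rows k ∈ {0, 1, 2}, columns (i,j) ∈ {(0,0), (0,1), (1,1)} is det [[0, 2, -4], [-1, -6, 8], [-2, -4, -4]] = -8 ≠ 0, so this unfolding has rank ≥ 3; CP rank is at least every unfolding rank, so rank(T) ≥ 3. (This is only a lower bound: in general the CP rank may exceed every unfolding rank, so we still need to exhibit 3 rank-1 terms summing to T.)
Upper bound: T is a sum of 3 rank-1 terms, T = [0, 1] ∘ [0, 1] ∘ [0, 0, -4] + [1, -2] ∘ [0, 1] ∘ [2, -4, 0] + [1, 0] ∘ [1, 2] ∘ [0, -1, -2] (written with every a and b primitive with positive leading entry and the scale carried by c; CP decompositions are not unique, and this one is verified by expanding entrywise), so rank(T) ≤ 3.
These bounds meet, so rank(T) = 3.

3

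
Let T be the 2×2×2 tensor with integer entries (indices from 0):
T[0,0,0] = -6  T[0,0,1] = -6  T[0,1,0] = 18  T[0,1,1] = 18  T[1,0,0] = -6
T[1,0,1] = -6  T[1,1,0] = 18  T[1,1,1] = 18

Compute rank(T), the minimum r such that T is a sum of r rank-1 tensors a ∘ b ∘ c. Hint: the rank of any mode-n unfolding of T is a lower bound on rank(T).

1

Lower bound: T ≠ 0 (e.g. T[0,0,0] = -6), so rank(T) ≥ 1.
Upper bound: if T = a ∘ b ∘ c then every fibre of T is a multiple of the corresponding factor, so read the factors off the fibres through the nonzero entry T[0,0,0] = -6.
The mode-1 fibre T[:,0,0] = [-6, -6] gives a = (1, 1) (primitive direction); the mode-2 fibre T[0,:,0] = [-6, 18] gives b = (1, -3); then c[k] = T[0,0,k] / (a[0]·b[0]) = [-6, -6] / 1 = (-6, -6).
Expanding (1, 1) ∘ (1, -3) ∘ (-6, -6) reproduces all 8 entries of T, so T = (1, 1) ∘ (1, -3) ∘ (-6, -6) and rank(T) ≤ 1.
These bounds meet, so rank(T) = 1.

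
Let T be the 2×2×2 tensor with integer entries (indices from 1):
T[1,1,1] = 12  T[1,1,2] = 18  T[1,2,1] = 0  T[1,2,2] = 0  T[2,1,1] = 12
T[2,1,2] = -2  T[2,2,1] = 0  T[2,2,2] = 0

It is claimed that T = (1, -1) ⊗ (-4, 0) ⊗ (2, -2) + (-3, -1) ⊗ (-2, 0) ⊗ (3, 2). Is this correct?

Reconstruct entry (1,1,1) from the claimed factors: Σₗ aₗ[1]bₗ[1]cₗ[1] = (1)·(-4)·(2) + (-3)·(-2)·(3) = 10, but T[1,1,1] = 12. The claim is false.

No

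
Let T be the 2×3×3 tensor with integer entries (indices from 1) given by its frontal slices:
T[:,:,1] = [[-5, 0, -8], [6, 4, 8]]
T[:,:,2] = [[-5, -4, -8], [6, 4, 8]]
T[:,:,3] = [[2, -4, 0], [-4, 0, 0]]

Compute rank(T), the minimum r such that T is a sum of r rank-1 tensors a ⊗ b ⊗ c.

3

Lower bound: the mode-3 unfolding of T (rows indexed by k, columns by (i,j) = (1,1), (1,2), (1,3), (2,1), (2,2), (2,3)) is [[-5, 0, -8, 6, 4, 8], [-5, -4, -8, 6, 4, 8], [2, -4, 0, -4, 0, 0]].
There the 3×3 minor on rows k ∈ {1, 2, 3}, columns (i,j) ∈ {(1,1), (1,2), (1,3)} is det [[-5, 0, -8], [-5, -4, -8], [2, -4, 0]] = -64 ≠ 0, so this unfolding has rank ≥ 3; CP rank is at least every unfolding rank, so rank(T) ≥ 3. (This is only a lower bound: in general the CP rank may exceed every unfolding rank, so we still need to exhibit 3 rank-1 terms summing to T.)
Upper bound: T is a sum of 3 rank-1 terms, T = [1, -2] ⊗ [1, 0, 0] ⊗ [-1, -1, 2] + [1, -1] ⊗ [1, 1, 2] ⊗ [-4, -4, 0] + [1, 0] ⊗ [0, 1, 0] ⊗ [4, 0, -4] (one valid choice — decompositions are not unique — normalised so each a, b is primitive with positive first nonzero entry; check it by expanding all entries), so rank(T) ≤ 3.
These bounds meet, so rank(T) = 3.
Check entry T[2,3,3] = 0: (-2)·(0)·(2) + (-1)·(2)·(0) + (0)·(0)·(-4) = 0.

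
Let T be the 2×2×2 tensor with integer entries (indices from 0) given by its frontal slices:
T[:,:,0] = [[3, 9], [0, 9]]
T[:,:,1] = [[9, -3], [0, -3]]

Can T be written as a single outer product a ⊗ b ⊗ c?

The mode-3 unfolding of T (rows indexed by k, columns by (i,j) = (0,0), (0,1), (1,0), (1,1)) is [[3, 9, 0, 9], [9, -3, 0, -3]].
There the 2×2 minor on rows k ∈ {0, 1}, columns (i,j) ∈ {(0,0), (0,1)} is det [[3, 9], [9, -3]] = -90 ≠ 0, so this unfolding has rank ≥ 2; CP rank is at least every unfolding rank, so rank(T) ≥ 2.
In particular rank(T) ≥ 2 > 1, so T is not rank-1.

No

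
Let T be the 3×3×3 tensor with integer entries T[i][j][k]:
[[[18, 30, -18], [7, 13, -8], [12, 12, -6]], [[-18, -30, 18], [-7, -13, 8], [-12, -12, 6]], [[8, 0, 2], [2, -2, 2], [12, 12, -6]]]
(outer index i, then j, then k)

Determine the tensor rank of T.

2

Lower bound: in the mode-1 unfolding of T (rows indexed by i, columns by (j,k)) the 2×2 minor on rows i ∈ {0, 2}, columns (j,k) ∈ {(0,0), (0,1)} is det [[18, 30], [8, 0]] = -240 ≠ 0, so that unfolding has rank ≥ 2 and hence rank(T) ≥ 2 (CP rank is at least every unfolding rank, though it can be larger).
Upper bound: with S_k = T[:,:,k], the two rank-1 terms a₁b₁ᵀ, a₂b₂ᵀ are the rank-1 members of the pencil x·S₀ + y·S₁.
The 2×2 minor of x·S₀ + y·S₁ on rows {0,2}, columns {0,1} is −20·x² − 80·xy − 60·y² = (-20)·(x + 3·y)(x + y), vanishing at (x:y) = (3:-1) and (1:-1).
M₁ = 3·S₀ − S₁ = [[24, 8, 24], [-24, -8, -24], [24, 8, 24]] = 8·[1, -1, 1][3, 1, 3]ᵀ and M₂ = S₀ − S₁ = [[-12, -6, 0], [12, 6, 0], [8, 4, 0]] = (-2)·[3, -3, -2][2, 1, 0]ᵀ, so take a₁ = [1, -1, 1], b₁ = [3, 1, 3], a₂ = [3, -3, -2], b₂ = [2, 1, 0].
Each slice is an integer combination of E₁ = a₁b₁ᵀ and E₂ = a₂b₂ᵀ: S₀ = 4·E₁ + E₂, S₁ = 4·E₁ + 3·E₂, S₂ = −2·E₁ − 2·E₂; reading off coefficients, c₁ = [4, 4, -2] and c₂ = [1, 3, -2].
Hence T = [1, -1, 1] ⊗ [3, 1, 3] ⊗ [4, 4, -2] + [3, -3, -2] ⊗ [2, 1, 0] ⊗ [1, 3, -2], so rank(T) ≤ 2.
These bounds meet, so rank(T) = 2.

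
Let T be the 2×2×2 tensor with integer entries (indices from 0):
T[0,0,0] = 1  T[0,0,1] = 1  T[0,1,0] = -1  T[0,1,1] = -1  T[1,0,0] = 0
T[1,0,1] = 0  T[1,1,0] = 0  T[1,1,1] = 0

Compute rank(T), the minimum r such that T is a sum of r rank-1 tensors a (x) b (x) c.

Lower bound: T ≠ 0 (e.g. T[0,0,0] = 1), so rank(T) ≥ 1.
Upper bound: the mode-1 fibre T[:,0,0] = [1, 0] gives a = [1, 0] (primitive direction); the mode-2 fibre T[0,:,0] = [1, -1] gives b = [1, -1]; then c[k] = T[0,0,k] / (a[0]·b[0]) = [1, 1] / 1 = [1, 1].
Expanding [1, 0] (x) [1, -1] (x) [1, 1] reproduces all 8 entries of T, so T = [1, 0] (x) [1, -1] (x) [1, 1] and rank(T) ≤ 1.
These bounds meet, so rank(T) = 1.

1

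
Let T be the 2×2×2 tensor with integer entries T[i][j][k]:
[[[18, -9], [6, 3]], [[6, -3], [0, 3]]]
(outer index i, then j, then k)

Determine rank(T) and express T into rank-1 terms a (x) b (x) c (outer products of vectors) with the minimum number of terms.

Lower bound: the mode-2 unfolding of T (rows indexed by j, columns by (i,k) = (0,0), (0,1), (1,0), (1,1)) is [[18, -9, 6, -3], [6, 3, 0, 3]].
There the 2×2 minor on rows j ∈ {0, 1}, columns (i,k) ∈ {(0,0), (0,1)} is det [[18, -9], [6, 3]] = 108 ≠ 0, so this unfolding has rank ≥ 2; CP rank is at least every unfolding rank, so rank(T) ≥ 2. (Unfolding ranks only ever bound the CP rank from below — rank(T) can be strictly larger than all of them — so the matching upper bound has to come from an explicit 2-term decomposition.)
Upper bound — finding two terms. Write S_k = T[:,:,k] for the frontal slices: S₀ = [[18, 6], [6, 0]], S₁ = [[-9, 3], [-3, 3]].
If T = a₁ (x) b₁ (x) c₁ + a₂ (x) b₂ (x) c₂ then each S_k = c₁[k]·a₁b₁ᵀ + c₂[k]·a₂b₂ᵀ. S₀ and S₁ are linearly independent, so a₁b₁ᵀ and a₂b₂ᵀ must span the same plane of matrices: they are the rank-1 matrices of the form x·S₀ + y·S₁.
det(x·S₀ + y·S₁) is −36·x² + 54·xy − 18·y² = (-18)·(2·x − y)(x − y), vanishing at (x:y) = (1:2) and (1:1).
M₁ = S₀ + 2·S₁ = [[0, 12], [0, 6]] = 6·[2, 1][0, 1]ᵀ and M₂ = S₀ + S₁ = [[9, 9], [3, 3]] = 3·[3, 1][1, 1]ᵀ, so take a₁ = [2, 1], b₁ = [0, 1], a₂ = [3, 1], b₂ = [1, 1].
Each slice is an integer combination of E₁ = a₁b₁ᵀ and E₂ = a₂b₂ᵀ: S₀ = −6·E₁ + 6·E₂, S₁ = 6·E₁ − 3·E₂; reading off coefficients, c₁ = [-6, 6] and c₂ = [6, -3].
Hence T = [2, 1] (x) [0, 1] (x) [-6, 6] + [3, 1] (x) [1, 1] (x) [6, -3], so rank(T) ≤ 2.
These bounds meet, so rank(T) = 2.

rank(T) = 2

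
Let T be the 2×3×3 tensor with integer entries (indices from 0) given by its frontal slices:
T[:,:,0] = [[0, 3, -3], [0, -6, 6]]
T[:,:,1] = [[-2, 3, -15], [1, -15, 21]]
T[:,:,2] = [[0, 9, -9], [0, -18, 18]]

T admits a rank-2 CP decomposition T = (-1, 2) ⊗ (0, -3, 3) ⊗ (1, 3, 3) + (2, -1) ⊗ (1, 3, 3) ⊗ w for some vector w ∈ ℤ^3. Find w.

Subtract the known terms from T to get the rank-1 residual R = (2, -1) ⊗ (1, 3, 3) ⊗ w, so R[i,j,k] = a[i]·b[j]·w[k]. Pick indices with nonzero a[0]·b[0] = (2)·(1) = 2. Only the fibre through (0,0,·) is needed: R[0,0,:] = T[0,0,:] − Σₗ aₗ[0]bₗ[0]cₗ = [0, -2, 0] − (-1)·(0)·(1, 3, 3) = [0, -2, 0]. Then w[k] = R[0,0,k] / 2 for each k, giving w = [0, -2, 0] / 2 = (0, -1, 0).

w = (0, -1, 0)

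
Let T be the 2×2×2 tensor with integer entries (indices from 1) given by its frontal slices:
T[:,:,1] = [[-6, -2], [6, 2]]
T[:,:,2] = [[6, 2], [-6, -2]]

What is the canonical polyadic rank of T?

Lower bound: T ≠ 0 (e.g. T[1,1,1] = -6), so rank(T) ≥ 1.
Upper bound: if T = a ∘ b ∘ c then every fibre of T is a multiple of the corresponding factor, so read the factors off the fibres through the nonzero entry T[1,1,1] = -6.
The mode-1 fibre T[:,1,1] = [-6, 6] gives a = [1, -1] (primitive direction); the mode-2 fibre T[1,:,1] = [-6, -2] gives b = [3, 1]; then c[k] = T[1,1,k] / (a[1]·b[1]) = [-6, 6] / 3 = [-2, 2].
Expanding [1, -1] ∘ [3, 1] ∘ [-2, 2] reproduces all 8 entries of T, so T = [1, -1] ∘ [3, 1] ∘ [-2, 2] and rank(T) ≤ 1.
These bounds meet, so rank(T) = 1.

1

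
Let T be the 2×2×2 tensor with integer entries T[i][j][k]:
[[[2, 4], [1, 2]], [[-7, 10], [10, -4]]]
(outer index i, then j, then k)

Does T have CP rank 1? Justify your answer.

No

The mode-3 unfolding of T (rows indexed by k, columns by (i,j) = (0,0), (0,1), (1,0), (1,1)) is [[2, 1, -7, 10], [4, 2, 10, -4]].
There the 2×2 minor on rows k ∈ {0, 1}, columns (i,j) ∈ {(0,0), (1,0)} is det [[2, -7], [4, 10]] = 48 ≠ 0, so this unfolding has rank ≥ 2; CP rank is at least every unfolding rank, so rank(T) ≥ 2.
In particular rank(T) ≥ 2 > 1, so T is not rank-1.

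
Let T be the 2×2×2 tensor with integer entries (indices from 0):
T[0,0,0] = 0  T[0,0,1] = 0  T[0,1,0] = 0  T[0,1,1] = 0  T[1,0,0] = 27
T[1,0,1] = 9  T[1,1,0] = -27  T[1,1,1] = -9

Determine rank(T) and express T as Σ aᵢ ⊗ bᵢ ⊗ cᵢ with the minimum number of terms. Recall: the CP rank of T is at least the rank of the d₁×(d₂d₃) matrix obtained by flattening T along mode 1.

Lower bound: T ≠ 0 (e.g. T[1,0,0] = 27), so rank(T) ≥ 1.
Upper bound: if T = a ⊗ b ⊗ c then every fibre of T is a multiple of the corresponding factor, so read the factors off the fibres through the nonzero entry T[1,0,0] = 27.
The mode-1 fibre T[:,0,0] = [0, 27] gives a = [0, 1] (primitive direction); the mode-2 fibre T[1,:,0] = [27, -27] gives b = [1, -1]; then c[k] = T[1,0,k] / (a[1]·b[0]) = [27, 9] / 1 = [27, 9].
Expanding [0, 1] ⊗ [1, -1] ⊗ [27, 9] reproduces all 8 entries of T, so T = [0, 1] ⊗ [1, -1] ⊗ [27, 9] and rank(T) ≤ 1.
These bounds meet, so rank(T) = 1.

rank(T) = 1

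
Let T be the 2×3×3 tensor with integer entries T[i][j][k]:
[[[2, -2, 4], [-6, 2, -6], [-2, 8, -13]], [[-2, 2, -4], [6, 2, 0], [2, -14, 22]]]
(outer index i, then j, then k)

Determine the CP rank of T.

Lower bound: the mode-3 unfolding of T (rows indexed by k, columns by (i,j) = (0,0), (0,1), (0,2), (1,0), (1,1), (1,2)) is [[2, -6, -2, -2, 6, 2], [-2, 2, 8, 2, 2, -14], [4, -6, -13, -4, 0, 22]].
There the 2×2 minor on rows k ∈ {0, 1}, columns (i,j) ∈ {(0,0), (0,1)} is det [[2, -6], [-2, 2]] = -8 ≠ 0, so this unfolding has rank ≥ 2; CP rank is at least every unfolding rank, so rank(T) ≥ 2. (Unfolding ranks only ever bound the CP rank from below — rank(T) can be strictly larger than all of them — so the matching upper bound has to come from an explicit 2-term decomposition.)
Upper bound — finding two terms. Write S_k = T[:,:,k] for the frontal slices: S₀ = [[2, -6, -2], [-2, 6, 2]], S₁ = [[-2, 2, 8], [2, 2, -14]], S₂ = [[4, -6, -13], [-4, 0, 22]].
If T = a₁ ⊗ b₁ ⊗ c₁ + a₂ ⊗ b₂ ⊗ c₂ then each S_k = c₁[k]·a₁b₁ᵀ + c₂[k]·a₂b₂ᵀ. S₀ and S₁ are linearly independent, so a₁b₁ᵀ and a₂b₂ᵀ must span the same plane of matrices: they are the rank-1 matrices of the form x·S₀ + y·S₁.
The 2×2 minor of x·S₀ + y·S₁ on rows {0,1}, columns {0,1} is 8·xy − 8·y² = 8·(x − y)(y), vanishing at (x:y) = (1:1) and (1:0).
M₁ = S₀ + S₁ = [[0, -4, 6], [0, 8, -12]] = (-2)·[1, -2][0, 2, -3]ᵀ and M₂ = S₀ = [[2, -6, -2], [-2, 6, 2]] = 2·[1, -1][1, -3, -1]ᵀ, so take a₁ = [1, -2], b₁ = [0, 2, -3], a₂ = [1, -1], b₂ = [1, -3, -1].
Each slice is an integer combination of E₁ = a₁b₁ᵀ and E₂ = a₂b₂ᵀ: S₀ = 2·E₂, S₁ = −2·E₁ − 2·E₂, S₂ = 3·E₁ + 4·E₂; reading off coefficients, c₁ = [0, -2, 3] and c₂ = [2, -2, 4].
Hence T = [1, -2] ⊗ [0, 2, -3] ⊗ [0, -2, 3] + [1, -1] ⊗ [1, -3, -1] ⊗ [2, -2, 4], so rank(T) ≤ 2.
These bounds meet, so rank(T) = 2.

2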